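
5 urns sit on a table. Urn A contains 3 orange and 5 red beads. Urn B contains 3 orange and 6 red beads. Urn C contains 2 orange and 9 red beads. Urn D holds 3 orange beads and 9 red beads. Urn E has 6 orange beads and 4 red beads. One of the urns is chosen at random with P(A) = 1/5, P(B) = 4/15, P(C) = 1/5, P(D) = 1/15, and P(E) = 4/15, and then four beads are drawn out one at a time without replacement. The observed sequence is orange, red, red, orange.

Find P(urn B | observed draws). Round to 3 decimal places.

Under each hypothesis, the probability of the observed sequence is: P(data | urn A) = (3/8)(5/7)(4/6)(2/5) = 0.071429; P(data | urn B) = (3/9)(6/8)(5/7)(2/6) = 0.059524; P(data | urn C) = (2/11)(9/10)(8/9)(1/8) = 0.018182; P(data | urn D) = (3/12)(9/11)(8/10)(2/9) = 0.036364; P(data | urn E) = (6/10)(4/9)(3/8)(5/7) = 0.071429.
Weighting by the prior gives 1/5 · 0.071429 = 0.014286, 4/15 · 0.059524 = 0.015873, 1/5 · 0.018182 = 0.0036364, 1/15 · 0.036364 = 0.0024242, 4/15 · 0.071429 = 0.019048; summing to 0.055267.
Therefore the posterior P(urn B | data) = (0.015873) / (0.055267) = 0.28721.

0.287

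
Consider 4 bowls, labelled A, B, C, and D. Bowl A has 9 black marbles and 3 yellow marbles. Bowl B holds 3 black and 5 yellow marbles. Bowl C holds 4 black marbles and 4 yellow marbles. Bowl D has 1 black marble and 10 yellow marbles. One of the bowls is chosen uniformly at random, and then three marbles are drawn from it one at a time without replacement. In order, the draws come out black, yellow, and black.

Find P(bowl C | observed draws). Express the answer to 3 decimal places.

For each hypothesis, P(data | H) works out to: P(data | bowl A) = (9/12)(3/11)(8/10) = 0.16364; P(data | bowl B) = (3/8)(5/7)(2/6) = 0.089286; P(data | bowl C) = (4/8)(4/7)(3/6) = 0.14286; P(data | bowl D) = (1/11)(10/10)(0/9) = 0.
The prior-weighted likelihoods are 1/4 · 0.16364 = 0.040909, 1/4 · 0.089286 = 0.022321, 1/4 · 0.14286 = 0.035714, 1/4 · 0 = 0; with total 0.098945.
Hence P(bowl C | data) = (0.035714) / (0.098945) = 0.36095.

0.361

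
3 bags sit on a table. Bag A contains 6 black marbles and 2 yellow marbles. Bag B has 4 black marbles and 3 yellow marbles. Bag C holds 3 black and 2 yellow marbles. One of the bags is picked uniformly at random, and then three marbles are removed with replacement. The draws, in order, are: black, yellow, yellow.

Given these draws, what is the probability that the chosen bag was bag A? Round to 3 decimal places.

Compute the likelihood of the observed sequence for each case: P(data | bag A) = (6/8)(2/8)(2/8) = 0.046875; P(data | bag B) = (4/7)(3/7)(3/7) = 0.10496; P(data | bag C) = (3/5)(2/5)(2/5) = 0.096.
Multiplying each by its prior: 1/3 · 0.046875 = 0.015625, 1/3 · 0.10496 = 0.034985, 1/3 · 0.096 = 0.032; with total 0.08261.
Therefore the posterior P(bag A | data) = (0.015625) / (0.08261) = 0.18914.

0.189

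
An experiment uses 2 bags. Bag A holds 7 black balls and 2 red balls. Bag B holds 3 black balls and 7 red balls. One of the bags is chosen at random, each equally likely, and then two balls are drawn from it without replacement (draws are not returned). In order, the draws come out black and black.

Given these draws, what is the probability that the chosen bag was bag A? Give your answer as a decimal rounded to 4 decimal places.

Compute the likelihood of the observed sequence for each case: P(data | bag A) = (7/9)(6/8) = 7/12; P(data | bag B) = (3/10)(2/9) = 1/15.
The prior-weighted likelihoods are 1/2 · 7/12 = 7/24, 1/2 · 1/15 = 1/30; summing to 13/40.
Hence P(bag A | data) = (7/24) / (13/40) = 35/39.

0.8974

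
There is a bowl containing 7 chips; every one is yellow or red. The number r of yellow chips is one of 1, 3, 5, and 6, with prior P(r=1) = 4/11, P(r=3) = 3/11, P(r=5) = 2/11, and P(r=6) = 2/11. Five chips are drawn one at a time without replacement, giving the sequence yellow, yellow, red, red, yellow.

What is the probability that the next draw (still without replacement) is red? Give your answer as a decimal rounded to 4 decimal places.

Compute the likelihood of the observed sequence for each case: P(data | r = 1) = (1/7)(0/6) = 0; P(data | r = 3) = (3/7)(2/6)(4/5)(3/4)(1/3) = 0.028571; P(data | r = 5) = (5/7)(4/6)(2/5)(1/4)(3/3) = 0.047619; P(data | r = 6) = (6/7)(5/6)(1/5)(0/4) = 0.
Weighting by the prior gives 4/11 · 0 = 0, 3/11 · 0.028571 = 0.0077922, 2/11 · 0.047619 = 0.008658, 2/11 · 0 = 0; with total 0.01645.
The posterior is then P(r = 1 | data) = 0, P(r = 3 | data) = 0.47368, P(r = 5 | data) = 0.52632, P(r = 6 | data) = 0.
So P(red next | data) = Σ P(red next | H) P(H | data) = (1)(0.47368) + (0)(0.52632) = 0.47368.

0.4737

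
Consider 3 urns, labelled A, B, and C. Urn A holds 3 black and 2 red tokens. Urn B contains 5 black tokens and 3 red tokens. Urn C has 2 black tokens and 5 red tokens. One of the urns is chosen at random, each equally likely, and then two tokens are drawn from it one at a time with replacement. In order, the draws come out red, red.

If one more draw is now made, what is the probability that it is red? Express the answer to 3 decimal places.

0.593

Compute the likelihood of the observed sequence for each case: P(data | urn A) = (2/5)(2/5) = 0.16; P(data | urn B) = (3/8)(3/8) = 0.14062; P(data | urn C) = (5/7)(5/7) = 0.5102.
The prior-weighted likelihoods are 1/3 · 0.16 = 0.053333, 1/3 · 0.14062 = 0.046875, 1/3 · 0.5102 = 0.17007; with total 0.27028.
The posterior is then P(urn A | data) = 0.19733, P(urn B | data) = 0.17343, P(urn C | data) = 0.62924.
So P(red next | data) = Σ P(red next | H) P(H | data) = (2/5)(0.19733) + (3/8)(0.17343) + (5/7)(0.62924) = 0.59342.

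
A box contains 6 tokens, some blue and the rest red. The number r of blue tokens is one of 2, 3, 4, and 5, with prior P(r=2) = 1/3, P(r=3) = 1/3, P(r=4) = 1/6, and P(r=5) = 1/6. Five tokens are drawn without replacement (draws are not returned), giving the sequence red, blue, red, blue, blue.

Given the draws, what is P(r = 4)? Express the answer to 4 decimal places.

0.4000

Compute the likelihood of the observed sequence for each case: P(data | r = 2) = (4/6)(2/5)(3/4)(1/3)(0/2) = 0; P(data | r = 3) = (3/6)(3/5)(2/4)(2/3)(1/2) = 1/20; P(data | r = 4) = (2/6)(4/5)(1/4)(3/3)(2/2) = 1/15; P(data | r = 5) = (1/6)(5/5)(0/4) = 0.
Weighting by the prior gives 1/3 · 0 = 0, 1/3 · 1/20 = 1/60, 1/6 · 1/15 = 1/90, 1/6 · 0 = 0; with total 1/36.
Hence P(r = 4 | data) = (1/90) / (1/36) = 2/5.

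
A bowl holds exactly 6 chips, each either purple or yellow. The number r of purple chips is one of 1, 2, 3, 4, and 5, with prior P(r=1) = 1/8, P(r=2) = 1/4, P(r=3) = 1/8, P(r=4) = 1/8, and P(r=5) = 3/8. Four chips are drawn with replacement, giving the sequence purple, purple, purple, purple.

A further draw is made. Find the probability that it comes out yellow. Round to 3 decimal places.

Compute the likelihood of the observed sequence for each case: P(data | r = 1) = (1/6)(1/6)(1/6)(1/6) = 0.0007716; P(data | r = 2) = (2/6)(2/6)(2/6)(2/6) = 0.012346; P(data | r = 3) = (3/6)(3/6)(3/6)(3/6) = 0.0625; P(data | r = 4) = (4/6)(4/6)(4/6)(4/6) = 0.19753; P(data | r = 5) = (5/6)(5/6)(5/6)(5/6) = 0.48225.
Multiplying each by its prior: 1/8 · 0.0007716 = 9.6451e-05, 1/4 · 0.012346 = 0.0030864, 1/8 · 0.0625 = 0.0078125, 1/8 · 0.19753 = 0.024691, 3/8 · 0.48225 = 0.18084; with total 0.21653.
The posterior is then P(r = 1 | data) = 0.00044543, P(r = 2 | data) = 0.014254, P(r = 3 | data) = 0.03608, P(r = 4 | data) = 0.11403, P(r = 5 | data) = 0.83519.
The predictive probability is P(yellow next | data) = (5/6)(0.00044543) + (2/3)(0.014254) + (1/2)(0.03608) + (1/3)(0.11403) + (1/6)(0.83519) = 0.20512.

0.205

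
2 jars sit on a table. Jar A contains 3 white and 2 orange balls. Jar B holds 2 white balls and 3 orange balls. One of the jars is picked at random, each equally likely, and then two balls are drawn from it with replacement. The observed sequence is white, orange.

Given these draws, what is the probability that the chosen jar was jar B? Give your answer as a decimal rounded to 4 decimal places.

Under each hypothesis, the probability of the observed sequence is: P(data | jar A) = (3/5)(2/5) = 6/25; P(data | jar B) = (2/5)(3/5) = 6/25.
Weighting by the prior gives 1/2 · 6/25 = 3/25, 1/2 · 6/25 = 3/25; with total 6/25.
Therefore the posterior P(jar B | data) = (3/25) / (6/25) = 1/2.

0.5000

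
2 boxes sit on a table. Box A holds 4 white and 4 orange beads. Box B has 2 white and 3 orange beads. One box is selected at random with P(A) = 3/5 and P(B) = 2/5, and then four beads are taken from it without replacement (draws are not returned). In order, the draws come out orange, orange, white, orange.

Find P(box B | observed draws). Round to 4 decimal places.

For each hypothesis, P(data | H) works out to: P(data | box A) = (4/8)(3/7)(4/6)(2/5) = 2/35; P(data | box B) = (3/5)(2/4)(2/3)(1/2) = 1/10.
The prior-weighted likelihoods are 3/5 · 2/35 = 6/175, 2/5 · 1/10 = 1/25; these sum to 13/175.
Therefore the posterior P(box B | data) = (1/25) / (13/175) = 7/13.

0.5385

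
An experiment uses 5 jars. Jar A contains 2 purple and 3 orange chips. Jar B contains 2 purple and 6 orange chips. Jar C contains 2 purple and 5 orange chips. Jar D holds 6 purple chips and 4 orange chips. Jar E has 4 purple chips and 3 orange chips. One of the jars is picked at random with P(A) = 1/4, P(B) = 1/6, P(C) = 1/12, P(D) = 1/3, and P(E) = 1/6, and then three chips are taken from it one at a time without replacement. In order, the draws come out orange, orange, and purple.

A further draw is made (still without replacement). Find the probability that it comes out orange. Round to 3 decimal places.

0.507

For each hypothesis, P(data | H) works out to: P(data | jar A) = (3/5)(2/4)(2/3) = 0.2; P(data | jar B) = (6/8)(5/7)(2/6) = 0.17857; P(data | jar C) = (5/7)(4/6)(2/5) = 0.19048; P(data | jar D) = (4/10)(3/9)(6/8) = 0.1; P(data | jar E) = (3/7)(2/6)(4/5) = 0.11429.
The prior-weighted likelihoods are 1/4 · 0.2 = 0.05, 1/6 · 0.17857 = 0.029762, 1/12 · 0.19048 = 0.015873, 1/3 · 0.1 = 0.033333, 1/6 · 0.11429 = 0.019048; with total 0.14802.
The posterior is then P(jar A | data) = 0.3378, P(jar B | data) = 0.20107, P(jar C | data) = 0.10724, P(jar D | data) = 0.2252, P(jar E | data) = 0.12869.
Averaging over the posterior, P(orange next | data) = (1/2)(0.3378) + (4/5)(0.20107) + (3/4)(0.10724) + (2/7)(0.2252) + (1/4)(0.12869) = 0.5067.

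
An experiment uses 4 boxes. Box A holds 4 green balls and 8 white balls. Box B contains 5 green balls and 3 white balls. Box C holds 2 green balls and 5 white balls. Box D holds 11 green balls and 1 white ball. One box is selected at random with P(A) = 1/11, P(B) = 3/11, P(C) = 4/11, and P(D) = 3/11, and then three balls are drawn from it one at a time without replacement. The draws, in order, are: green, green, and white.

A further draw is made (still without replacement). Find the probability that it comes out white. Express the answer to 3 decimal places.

0.440

For each hypothesis, P(data | H) works out to: P(data | box A) = (4/12)(3/11)(8/10) = 0.072727; P(data | box B) = (5/8)(4/7)(3/6) = 0.17857; P(data | box C) = (2/7)(1/6)(5/5) = 0.047619; P(data | box D) = (11/12)(10/11)(1/10) = 0.083333.
The prior-weighted likelihoods are 1/11 · 0.072727 = 0.0066116, 3/11 · 0.17857 = 0.048701, 4/11 · 0.047619 = 0.017316, 3/11 · 0.083333 = 0.022727; these sum to 0.095356.
Normalising, the posterior is P(box A | data) = 0.069336, P(box B | data) = 0.51073, P(box C | data) = 0.18159, P(box D | data) = 0.23834.
So P(white next | data) = Σ P(white next | H) P(H | data) = (7/9)(0.069336) + (2/5)(0.51073) + (1)(0.18159) + (0)(0.23834) = 0.43981.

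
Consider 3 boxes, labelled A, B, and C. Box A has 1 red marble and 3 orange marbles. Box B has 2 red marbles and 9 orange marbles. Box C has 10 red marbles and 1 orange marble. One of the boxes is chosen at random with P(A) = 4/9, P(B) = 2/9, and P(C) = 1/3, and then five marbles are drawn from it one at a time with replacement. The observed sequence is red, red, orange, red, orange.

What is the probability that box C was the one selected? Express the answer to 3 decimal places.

0.301

Compute the likelihood of the observed sequence for each case: P(data | box A) = (1/4)(1/4)(3/4)(1/4)(3/4) = 0.0087891; P(data | box B) = (2/11)(2/11)(9/11)(2/11)(9/11) = 0.0040236; P(data | box C) = (10/11)(10/11)(1/11)(10/11)(1/11) = 0.0062092.
Weighting by the prior gives 4/9 · 0.0087891 = 0.0039062, 2/9 · 0.0040236 = 0.00089413, 1/3 · 0.0062092 = 0.0020697; with total 0.0068701.
So P(box C | data) = (0.0020697) / (0.0068701) = 0.30127.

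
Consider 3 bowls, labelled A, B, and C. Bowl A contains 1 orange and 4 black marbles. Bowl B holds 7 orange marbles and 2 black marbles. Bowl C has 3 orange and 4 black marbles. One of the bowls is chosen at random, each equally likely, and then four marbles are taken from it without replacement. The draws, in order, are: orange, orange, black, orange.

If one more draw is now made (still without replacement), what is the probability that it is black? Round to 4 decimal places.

Under each hypothesis, the probability of the observed sequence is: P(data | bowl A) = (1/5)(0/4) = 0; P(data | bowl B) = (7/9)(6/8)(2/7)(5/6) = 0.13889; P(data | bowl C) = (3/7)(2/6)(4/5)(1/4) = 0.028571.
Multiplying each by its prior: 1/3 · 0 = 0, 1/3 · 0.13889 = 0.046296, 1/3 · 0.028571 = 0.0095238; summing to 0.05582.
Dividing through by the total gives posterior P(bowl A | data) = 0, P(bowl B | data) = 0.82938, P(bowl C | data) = 0.17062.
Averaging over the posterior, P(black next | data) = (1/5)(0.82938) + (1)(0.17062) = 0.33649.

0.3365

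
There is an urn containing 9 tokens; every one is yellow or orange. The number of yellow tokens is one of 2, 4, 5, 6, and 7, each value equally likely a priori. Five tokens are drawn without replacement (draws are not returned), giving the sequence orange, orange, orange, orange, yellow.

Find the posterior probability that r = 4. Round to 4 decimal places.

The likelihood of the observed sequence under each hypothesis: P(data | r = 2) = (7/9)(6/8)(5/7)(4/6)(2/5) = 1/9; P(data | r = 4) = (5/9)(4/8)(3/7)(2/6)(4/5) = 2/63; P(data | r = 5) = (4/9)(3/8)(2/7)(1/6)(5/5) = 1/126; P(data | r = 6) = (3/9)(2/8)(1/7)(0/6) = 0; P(data | r = 7) = (2/9)(1/8)(0/7) = 0.
Multiplying each by its prior: 1/5 · 1/9 = 1/45, 1/5 · 2/63 = 2/315, 1/5 · 1/126 = 1/630, 1/5 · 0 = 0, 1/5 · 0 = 0; summing to 19/630.
So P(r = 4 | data) = (2/315) / (19/630) = 4/19.

0.2105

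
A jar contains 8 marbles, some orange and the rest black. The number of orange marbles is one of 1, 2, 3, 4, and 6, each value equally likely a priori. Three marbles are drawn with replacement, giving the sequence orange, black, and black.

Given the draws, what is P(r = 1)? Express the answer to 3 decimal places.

Compute the likelihood of the observed sequence for each case: P(data | r = 1) = (1/8)(7/8)(7/8) = 0.095703; P(data | r = 2) = (2/8)(6/8)(6/8) = 0.14062; P(data | r = 3) = (3/8)(5/8)(5/8) = 0.14648; P(data | r = 4) = (4/8)(4/8)(4/8) = 0.125; P(data | r = 6) = (6/8)(2/8)(2/8) = 0.046875.
Multiplying each by its prior: 1/5 · 0.095703 = 0.019141, 1/5 · 0.14062 = 0.028125, 1/5 · 0.14648 = 0.029297, 1/5 · 0.125 = 0.025, 1/5 · 0.046875 = 0.009375; summing to 0.11094.
So P(r = 1 | data) = (0.019141) / (0.11094) = 0.17254.

0.173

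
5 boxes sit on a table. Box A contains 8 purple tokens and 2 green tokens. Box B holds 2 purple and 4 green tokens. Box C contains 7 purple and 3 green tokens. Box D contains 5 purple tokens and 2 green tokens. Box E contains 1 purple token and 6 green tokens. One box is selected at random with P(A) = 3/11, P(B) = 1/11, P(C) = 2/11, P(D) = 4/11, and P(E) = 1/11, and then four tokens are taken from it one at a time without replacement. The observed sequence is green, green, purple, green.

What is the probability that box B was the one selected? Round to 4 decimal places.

The likelihood of the observed sequence under each hypothesis: P(data | box A) = (2/10)(1/9)(8/8)(0/7) = 0; P(data | box B) = (4/6)(3/5)(2/4)(2/3) = 0.13333; P(data | box C) = (3/10)(2/9)(7/8)(1/7) = 0.0083333; P(data | box D) = (2/7)(1/6)(5/5)(0/4) = 0; P(data | box E) = (6/7)(5/6)(1/5)(4/4) = 0.14286.
Weighting by the prior gives 3/11 · 0 = 0, 1/11 · 0.13333 = 0.012121, 2/11 · 0.0083333 = 0.0015152, 4/11 · 0 = 0, 1/11 · 0.14286 = 0.012987; with total 0.026623.
By Bayes' rule, P(box B | data) = (0.012121) / (0.026623) = 0.45528.

0.4553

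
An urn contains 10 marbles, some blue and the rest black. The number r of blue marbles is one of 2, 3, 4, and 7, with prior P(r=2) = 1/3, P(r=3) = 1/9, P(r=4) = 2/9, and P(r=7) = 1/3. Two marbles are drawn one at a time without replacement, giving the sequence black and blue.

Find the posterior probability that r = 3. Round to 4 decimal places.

Under each hypothesis, the probability of the observed sequence is: P(data | r = 2) = (8/10)(2/9) = 8/45; P(data | r = 3) = (7/10)(3/9) = 7/30; P(data | r = 4) = (6/10)(4/9) = 4/15; P(data | r = 7) = (3/10)(7/9) = 7/30.
Multiplying each by its prior: 1/3 · 8/45 = 8/135, 1/9 · 7/30 = 7/270, 2/9 · 4/15 = 8/135, 1/3 · 7/30 = 7/90; with total 2/9.
Therefore the posterior P(r = 3 | data) = (7/270) / (2/9) = 7/60.

0.1167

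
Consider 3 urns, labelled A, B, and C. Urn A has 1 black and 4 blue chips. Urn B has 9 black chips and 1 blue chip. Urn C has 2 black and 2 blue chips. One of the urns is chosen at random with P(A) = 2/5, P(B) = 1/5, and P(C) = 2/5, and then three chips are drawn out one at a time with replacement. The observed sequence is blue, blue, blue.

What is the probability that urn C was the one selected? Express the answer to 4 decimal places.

0.1961

Compute the likelihood of the observed sequence for each case: P(data | urn A) = (4/5)(4/5)(4/5) = 0.512; P(data | urn B) = (1/10)(1/10)(1/10) = 0.001; P(data | urn C) = (2/4)(2/4)(2/4) = 0.125.
Multiplying each by its prior: 2/5 · 0.512 = 0.2048, 1/5 · 0.001 = 0.0002, 2/5 · 0.125 = 0.05; with total 0.255.
Therefore the posterior P(urn C | data) = (0.05) / (0.255) = 0.19608.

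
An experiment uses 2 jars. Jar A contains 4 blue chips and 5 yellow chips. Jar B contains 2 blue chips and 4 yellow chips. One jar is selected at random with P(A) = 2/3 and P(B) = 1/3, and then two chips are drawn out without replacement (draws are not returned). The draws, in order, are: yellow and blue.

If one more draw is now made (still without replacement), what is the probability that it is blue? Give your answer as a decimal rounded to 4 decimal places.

0.3707

Under each hypothesis, the probability of the observed sequence is: P(data | jar A) = (5/9)(4/8) = 5/18; P(data | jar B) = (4/6)(2/5) = 4/15.
Weighting by the prior gives 2/3 · 5/18 = 5/27, 1/3 · 4/15 = 4/45; summing to 37/135.
The posterior is then P(jar A | data) = 25/37, P(jar B | data) = 12/37.
The predictive probability is P(blue next | data) = (3/7)(25/37) + (1/4)(12/37) = 96/259.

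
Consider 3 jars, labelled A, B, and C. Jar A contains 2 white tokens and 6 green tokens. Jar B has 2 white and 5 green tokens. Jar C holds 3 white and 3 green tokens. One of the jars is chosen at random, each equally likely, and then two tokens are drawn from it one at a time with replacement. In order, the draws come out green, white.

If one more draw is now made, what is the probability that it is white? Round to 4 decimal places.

Under each hypothesis, the probability of the observed sequence is: P(data | jar A) = (6/8)(2/8) = 0.1875; P(data | jar B) = (5/7)(2/7) = 0.20408; P(data | jar C) = (3/6)(3/6) = 0.25.
Weighting by the prior gives 1/3 · 0.1875 = 0.0625, 1/3 · 0.20408 = 0.068027, 1/3 · 0.25 = 0.083333; these sum to 0.21386.
Dividing through by the total gives posterior P(jar A | data) = 0.29225, P(jar B | data) = 0.31809, P(jar C | data) = 0.38966.
The predictive probability is P(white next | data) = (1/4)(0.29225) + (2/7)(0.31809) + (1/2)(0.38966) = 0.35878.

0.3588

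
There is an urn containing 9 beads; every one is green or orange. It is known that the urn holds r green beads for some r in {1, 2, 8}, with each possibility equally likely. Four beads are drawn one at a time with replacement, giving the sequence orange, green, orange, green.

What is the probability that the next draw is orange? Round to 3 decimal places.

Compute the likelihood of the observed sequence for each case: P(data | r = 1) = (8/9)(1/9)(8/9)(1/9) = 0.0097546; P(data | r = 2) = (7/9)(2/9)(7/9)(2/9) = 0.029873; P(data | r = 8) = (1/9)(8/9)(1/9)(8/9) = 0.0097546.
Weighting by the prior gives 1/3 · 0.0097546 = 0.0032515, 1/3 · 0.029873 = 0.0099578, 1/3 · 0.0097546 = 0.0032515; summing to 0.016461.
Normalising, the posterior is P(r = 1 | data) = 0.19753, P(r = 2 | data) = 0.60494, P(r = 8 | data) = 0.19753.
Averaging over the posterior, P(orange next | data) = (8/9)(0.19753) + (7/9)(0.60494) + (1/9)(0.19753) = 0.66804.

0.668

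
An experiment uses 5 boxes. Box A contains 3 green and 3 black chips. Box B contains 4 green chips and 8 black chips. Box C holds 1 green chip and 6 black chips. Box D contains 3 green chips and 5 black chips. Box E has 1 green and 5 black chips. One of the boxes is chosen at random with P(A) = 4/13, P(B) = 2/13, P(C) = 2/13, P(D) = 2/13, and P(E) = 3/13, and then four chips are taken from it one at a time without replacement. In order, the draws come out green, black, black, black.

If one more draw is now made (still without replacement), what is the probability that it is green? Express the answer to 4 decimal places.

0.2748

For each hypothesis, P(data | H) works out to: P(data | box A) = (3/6)(3/5)(2/4)(1/3) = 0.05; P(data | box B) = (4/12)(8/11)(7/10)(6/9) = 0.11313; P(data | box C) = (1/7)(6/6)(5/5)(4/4) = 0.14286; P(data | box D) = (3/8)(5/7)(4/6)(3/5) = 0.10714; P(data | box E) = (1/6)(5/5)(4/4)(3/3) = 0.16667.
Weighting by the prior gives 4/13 · 0.05 = 0.015385, 2/13 · 0.11313 = 0.017405, 2/13 · 0.14286 = 0.021978, 2/13 · 0.10714 = 0.016484, 3/13 · 0.16667 = 0.038462; summing to 0.10971.
Normalising, the posterior is P(box A | data) = 0.14023, P(box B | data) = 0.15864, P(box C | data) = 0.20032, P(box D | data) = 0.15024, P(box E | data) = 0.35057.
So P(green next | data) = Σ P(green next | H) P(H | data) = (1)(0.14023) + (3/8)(0.15864) + (0)(0.20032) + (1/2)(0.15024) + (0)(0.35057) = 0.27484.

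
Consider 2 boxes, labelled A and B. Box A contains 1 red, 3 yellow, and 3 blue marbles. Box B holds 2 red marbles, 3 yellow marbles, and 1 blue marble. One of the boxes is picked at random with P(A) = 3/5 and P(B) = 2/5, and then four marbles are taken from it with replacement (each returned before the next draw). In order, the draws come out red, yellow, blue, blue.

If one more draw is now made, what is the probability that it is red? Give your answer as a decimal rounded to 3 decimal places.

0.184

Under each hypothesis, the probability of the observed sequence is: P(data | box A) = (1/7)(3/7)(3/7)(3/7) = 0.011245; P(data | box B) = (2/6)(3/6)(1/6)(1/6) = 0.0046296.
The prior-weighted likelihoods are 3/5 · 0.011245 = 0.0067472, 2/5 · 0.0046296 = 0.0018519; with total 0.008599.
Normalising, the posterior is P(box A | data) = 0.78464, P(box B | data) = 0.21536.
The predictive probability is P(red next | data) = (1/7)(0.78464) + (1/3)(0.21536) = 0.18388.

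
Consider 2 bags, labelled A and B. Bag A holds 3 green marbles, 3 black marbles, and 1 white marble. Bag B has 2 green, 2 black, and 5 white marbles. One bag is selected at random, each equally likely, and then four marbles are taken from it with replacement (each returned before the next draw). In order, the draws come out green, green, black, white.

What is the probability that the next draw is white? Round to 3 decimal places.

Under each hypothesis, the probability of the observed sequence is: P(data | bag A) = (3/7)(3/7)(3/7)(1/7) = 0.011245; P(data | bag B) = (2/9)(2/9)(2/9)(5/9) = 0.0060966.
The prior-weighted likelihoods are 1/2 · 0.011245 = 0.0056227, 1/2 · 0.0060966 = 0.0030483; these sum to 0.008671.
The posterior is then P(bag A | data) = 0.64845, P(bag B | data) = 0.35155.
So P(white next | data) = Σ P(white next | H) P(H | data) = (1/7)(0.64845) + (5/9)(0.35155) = 0.28794.

0.288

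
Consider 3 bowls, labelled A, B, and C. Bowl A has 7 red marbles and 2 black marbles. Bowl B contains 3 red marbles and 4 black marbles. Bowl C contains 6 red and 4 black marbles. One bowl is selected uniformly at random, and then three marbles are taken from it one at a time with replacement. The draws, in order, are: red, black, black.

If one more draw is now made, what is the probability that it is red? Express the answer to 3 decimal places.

0.537

The likelihood of the observed sequence under each hypothesis: P(data | bowl A) = (7/9)(2/9)(2/9) = 0.038409; P(data | bowl B) = (3/7)(4/7)(4/7) = 0.13994; P(data | bowl C) = (6/10)(4/10)(4/10) = 0.096.
The prior-weighted likelihoods are 1/3 · 0.038409 = 0.012803, 1/3 · 0.13994 = 0.046647, 1/3 · 0.096 = 0.032; summing to 0.09145.
Dividing through by the total gives posterior P(bowl A | data) = 0.14, P(bowl B | data) = 0.51008, P(bowl C | data) = 0.34992.
The predictive probability is P(red next | data) = (7/9)(0.14) + (3/7)(0.51008) + (3/5)(0.34992) = 0.53745.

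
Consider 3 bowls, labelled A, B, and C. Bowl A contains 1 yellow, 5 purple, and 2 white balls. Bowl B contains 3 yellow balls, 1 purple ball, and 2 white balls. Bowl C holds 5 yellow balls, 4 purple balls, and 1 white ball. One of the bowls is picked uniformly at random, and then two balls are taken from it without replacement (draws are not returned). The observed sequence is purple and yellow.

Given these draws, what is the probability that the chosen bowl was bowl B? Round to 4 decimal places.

0.2430

Under each hypothesis, the probability of the observed sequence is: P(data | bowl A) = (5/8)(1/7) = 0.089286; P(data | bowl B) = (1/6)(3/5) = 0.1; P(data | bowl C) = (4/10)(5/9) = 0.22222.
Weighting by the prior gives 1/3 · 0.089286 = 0.029762, 1/3 · 0.1 = 0.033333, 1/3 · 0.22222 = 0.074074; with total 0.13717.
Therefore the posterior P(bowl B | data) = (0.033333) / (0.13717) = 0.24301.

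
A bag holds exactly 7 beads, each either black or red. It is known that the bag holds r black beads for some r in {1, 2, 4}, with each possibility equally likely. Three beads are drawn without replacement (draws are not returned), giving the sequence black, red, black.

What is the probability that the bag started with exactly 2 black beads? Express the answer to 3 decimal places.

Under each hypothesis, the probability of the observed sequence is: P(data | r = 1) = (1/7)(6/6)(0/5) = 0; P(data | r = 2) = (2/7)(5/6)(1/5) = 1/21; P(data | r = 4) = (4/7)(3/6)(3/5) = 6/35.
The prior-weighted likelihoods are 1/3 · 0 = 0, 1/3 · 1/21 = 1/63, 1/3 · 6/35 = 2/35; with total 23/315.
By Bayes' rule, P(r = 2 | data) = (1/63) / (23/315) = 5/23.

0.217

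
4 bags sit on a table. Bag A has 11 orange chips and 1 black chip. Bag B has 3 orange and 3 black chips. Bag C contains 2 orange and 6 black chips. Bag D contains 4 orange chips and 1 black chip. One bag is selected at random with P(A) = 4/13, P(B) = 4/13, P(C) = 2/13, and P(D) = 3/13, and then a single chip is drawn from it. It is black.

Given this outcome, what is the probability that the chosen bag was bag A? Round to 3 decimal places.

0.075

Under each hypothesis, the probability of this draw is: P(data | bag A) = (1/12) = 1/12; P(data | bag B) = (3/6) = 1/2; P(data | bag C) = (6/8) = 3/4; P(data | bag D) = (1/5) = 1/5.
Multiplying each by its prior: 4/13 · 1/12 = 1/39, 4/13 · 1/2 = 2/13, 2/13 · 3/4 = 3/26, 3/13 · 1/5 = 3/65; with total 133/390.
Hence P(bag A | data) = (1/39) / (133/390) = 10/133.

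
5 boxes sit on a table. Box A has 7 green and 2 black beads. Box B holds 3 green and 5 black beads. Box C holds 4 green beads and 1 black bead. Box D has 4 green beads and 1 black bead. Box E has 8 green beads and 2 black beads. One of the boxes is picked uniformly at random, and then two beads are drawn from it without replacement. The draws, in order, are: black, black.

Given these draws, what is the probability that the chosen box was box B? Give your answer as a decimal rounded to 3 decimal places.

For each hypothesis, P(data | H) works out to: P(data | box A) = (2/9)(1/8) = 1/36; P(data | box B) = (5/8)(4/7) = 5/14; P(data | box C) = (1/5)(0/4) = 0; P(data | box D) = (1/5)(0/4) = 0; P(data | box E) = (2/10)(1/9) = 1/45.
Weighting by the prior gives 1/5 · 1/36 = 1/180, 1/5 · 5/14 = 1/14, 1/5 · 0 = 0, 1/5 · 0 = 0, 1/5 · 1/45 = 1/225; summing to 57/700.
By Bayes' rule, P(box B | data) = (1/14) / (57/700) = 50/57.

0.877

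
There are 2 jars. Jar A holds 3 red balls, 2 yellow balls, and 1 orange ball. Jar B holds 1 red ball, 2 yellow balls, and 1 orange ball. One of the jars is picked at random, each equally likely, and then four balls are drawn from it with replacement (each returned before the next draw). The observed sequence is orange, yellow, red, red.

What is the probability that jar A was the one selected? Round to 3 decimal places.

For each hypothesis, P(data | H) works out to: P(data | jar A) = (1/6)(2/6)(3/6)(3/6) = 0.013889; P(data | jar B) = (1/4)(2/4)(1/4)(1/4) = 0.0078125.
The prior-weighted likelihoods are 1/2 · 0.013889 = 0.0069444, 1/2 · 0.0078125 = 0.0039062; summing to 0.010851.
So P(jar A | data) = (0.0069444) / (0.010851) = 0.64.

0.640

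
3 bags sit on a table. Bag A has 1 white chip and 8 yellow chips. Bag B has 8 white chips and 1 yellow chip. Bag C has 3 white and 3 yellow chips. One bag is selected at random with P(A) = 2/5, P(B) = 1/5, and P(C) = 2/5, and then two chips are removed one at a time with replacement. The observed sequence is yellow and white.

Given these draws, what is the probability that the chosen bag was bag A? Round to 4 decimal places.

0.2481

Compute the likelihood of the observed sequence for each case: P(data | bag A) = (8/9)(1/9) = 8/81; P(data | bag B) = (1/9)(8/9) = 8/81; P(data | bag C) = (3/6)(3/6) = 1/4.
Weighting by the prior gives 2/5 · 8/81 = 16/405, 1/5 · 8/81 = 8/405, 2/5 · 1/4 = 1/10; summing to 43/270.
Hence P(bag A | data) = (16/405) / (43/270) = 32/129.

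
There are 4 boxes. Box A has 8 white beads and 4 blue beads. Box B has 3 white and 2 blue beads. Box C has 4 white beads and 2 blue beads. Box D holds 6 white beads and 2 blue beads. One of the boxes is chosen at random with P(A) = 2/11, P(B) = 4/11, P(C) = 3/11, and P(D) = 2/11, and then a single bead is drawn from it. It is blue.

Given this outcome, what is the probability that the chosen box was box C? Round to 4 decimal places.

0.2655

Compute the likelihood of this draw for each case: P(data | box A) = (4/12) = 1/3; P(data | box B) = (2/5) = 2/5; P(data | box C) = (2/6) = 1/3; P(data | box D) = (2/8) = 1/4.
The prior-weighted likelihoods are 2/11 · 1/3 = 2/33, 4/11 · 2/5 = 8/55, 3/11 · 1/3 = 1/11, 2/11 · 1/4 = 1/22; summing to 113/330.
Therefore the posterior P(box C | data) = (1/11) / (113/330) = 30/113.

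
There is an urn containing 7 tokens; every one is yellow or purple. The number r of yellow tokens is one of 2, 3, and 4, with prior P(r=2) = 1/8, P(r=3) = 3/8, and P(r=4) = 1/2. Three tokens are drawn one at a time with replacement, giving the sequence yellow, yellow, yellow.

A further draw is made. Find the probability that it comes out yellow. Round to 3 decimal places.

Compute the likelihood of the observed sequence for each case: P(data | r = 2) = (2/7)(2/7)(2/7) = 0.023324; P(data | r = 3) = (3/7)(3/7)(3/7) = 0.078717; P(data | r = 4) = (4/7)(4/7)(4/7) = 0.18659.
Weighting by the prior gives 1/8 · 0.023324 = 0.0029155, 3/8 · 0.078717 = 0.029519, 1/2 · 0.18659 = 0.093294; these sum to 0.12573.
Normalising, the posterior is P(r = 2 | data) = 0.023188, P(r = 3 | data) = 0.23478, P(r = 4 | data) = 0.74203.
Averaging over the posterior, P(yellow next | data) = (2/7)(0.023188) + (3/7)(0.23478) + (4/7)(0.74203) = 0.53126.

0.531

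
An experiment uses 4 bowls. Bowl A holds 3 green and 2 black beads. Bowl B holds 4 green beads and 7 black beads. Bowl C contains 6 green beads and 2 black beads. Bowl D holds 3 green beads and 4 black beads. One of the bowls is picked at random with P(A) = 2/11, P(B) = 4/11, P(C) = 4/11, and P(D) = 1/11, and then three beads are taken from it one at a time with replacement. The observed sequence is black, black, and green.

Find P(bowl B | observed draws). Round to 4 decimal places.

0.5314

Under each hypothesis, the probability of the observed sequence is: P(data | bowl A) = (2/5)(2/5)(3/5) = 0.096; P(data | bowl B) = (7/11)(7/11)(4/11) = 0.14726; P(data | bowl C) = (2/8)(2/8)(6/8) = 0.046875; P(data | bowl D) = (4/7)(4/7)(3/7) = 0.13994.
The prior-weighted likelihoods are 2/11 · 0.096 = 0.017455, 4/11 · 0.14726 = 0.053548, 4/11 · 0.046875 = 0.017045, 1/11 · 0.13994 = 0.012722; summing to 0.10077.
So P(bowl B | data) = (0.053548) / (0.10077) = 0.53139.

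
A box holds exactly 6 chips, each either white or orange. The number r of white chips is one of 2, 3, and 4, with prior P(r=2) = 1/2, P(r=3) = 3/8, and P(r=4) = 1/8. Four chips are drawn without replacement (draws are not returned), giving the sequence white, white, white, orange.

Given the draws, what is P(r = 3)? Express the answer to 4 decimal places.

Under each hypothesis, the probability of the observed sequence is: P(data | r = 2) = (2/6)(1/5)(0/4) = 0; P(data | r = 3) = (3/6)(2/5)(1/4)(3/3) = 1/20; P(data | r = 4) = (4/6)(3/5)(2/4)(2/3) = 2/15.
The prior-weighted likelihoods are 1/2 · 0 = 0, 3/8 · 1/20 = 3/160, 1/8 · 2/15 = 1/60; these sum to 17/480.
Therefore the posterior P(r = 3 | data) = (3/160) / (17/480) = 9/17.

0.5294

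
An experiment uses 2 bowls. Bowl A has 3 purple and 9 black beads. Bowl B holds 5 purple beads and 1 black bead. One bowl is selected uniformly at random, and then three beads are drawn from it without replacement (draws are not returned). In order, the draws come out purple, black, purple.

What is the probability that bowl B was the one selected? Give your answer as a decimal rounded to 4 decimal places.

0.8029

The likelihood of the observed sequence under each hypothesis: P(data | bowl A) = (3/12)(9/11)(2/10) = 0.040909; P(data | bowl B) = (5/6)(1/5)(4/4) = 0.16667.
The prior-weighted likelihoods are 1/2 · 0.040909 = 0.020455, 1/2 · 0.16667 = 0.083333; with total 0.10379.
By Bayes' rule, P(bowl B | data) = (0.083333) / (0.10379) = 0.80292.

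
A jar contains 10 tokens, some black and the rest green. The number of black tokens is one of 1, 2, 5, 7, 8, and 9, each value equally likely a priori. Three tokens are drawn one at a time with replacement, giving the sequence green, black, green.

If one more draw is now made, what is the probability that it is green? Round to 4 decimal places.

Under each hypothesis, the probability of the observed sequence is: P(data | r = 1) = (9/10)(1/10)(9/10) = 0.081; P(data | r = 2) = (8/10)(2/10)(8/10) = 0.128; P(data | r = 5) = (5/10)(5/10)(5/10) = 0.125; P(data | r = 7) = (3/10)(7/10)(3/10) = 0.063; P(data | r = 8) = (2/10)(8/10)(2/10) = 0.032; P(data | r = 9) = (1/10)(9/10)(1/10) = 0.009.
The prior-weighted likelihoods are 1/6 · 0.081 = 0.0135, 1/6 · 0.128 = 0.021333, 1/6 · 0.125 = 0.020833, 1/6 · 0.063 = 0.0105, 1/6 · 0.032 = 0.0053333, 1/6 · 0.009 = 0.0015; summing to 0.073.
The posterior is then P(r = 1 | data) = 0.18493, P(r = 2 | data) = 0.29224, P(r = 5 | data) = 0.28539, P(r = 7 | data) = 0.14384, P(r = 8 | data) = 0.073059, P(r = 9 | data) = 0.020548.
The predictive probability is P(green next | data) = (9/10)(0.18493) + (4/5)(0.29224) + (1/2)(0.28539) + (3/10)(0.14384) + (1/5)(0.073059) + (1/10)(0.020548) = 0.60274.

0.6027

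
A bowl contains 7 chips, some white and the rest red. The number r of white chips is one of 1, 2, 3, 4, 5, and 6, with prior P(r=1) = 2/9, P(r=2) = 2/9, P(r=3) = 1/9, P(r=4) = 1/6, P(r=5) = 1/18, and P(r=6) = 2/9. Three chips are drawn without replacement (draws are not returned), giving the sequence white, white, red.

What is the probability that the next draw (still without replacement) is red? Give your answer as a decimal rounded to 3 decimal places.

0.393

For each hypothesis, P(data | H) works out to: P(data | r = 1) = (1/7)(0/6) = 0; P(data | r = 2) = (2/7)(1/6)(5/5) = 1/21; P(data | r = 3) = (3/7)(2/6)(4/5) = 4/35; P(data | r = 4) = (4/7)(3/6)(3/5) = 6/35; P(data | r = 5) = (5/7)(4/6)(2/5) = 4/21; P(data | r = 6) = (6/7)(5/6)(1/5) = 1/7.
The prior-weighted likelihoods are 2/9 · 0 = 0, 2/9 · 1/21 = 2/189, 1/9 · 4/35 = 4/315, 1/6 · 6/35 = 1/35, 1/18 · 4/21 = 2/189, 2/9 · 1/7 = 2/63; with total 89/945.
Dividing through by the total gives posterior P(r = 1 | data) = 0, P(r = 2 | data) = 10/89, P(r = 3 | data) = 12/89, P(r = 4 | data) = 27/89, P(r = 5 | data) = 10/89, P(r = 6 | data) = 30/89.
Averaging over the posterior, P(red next | data) = (1)(10/89) + (3/4)(12/89) + (1/2)(27/89) + (1/4)(10/89) + (0)(30/89) = 35/89.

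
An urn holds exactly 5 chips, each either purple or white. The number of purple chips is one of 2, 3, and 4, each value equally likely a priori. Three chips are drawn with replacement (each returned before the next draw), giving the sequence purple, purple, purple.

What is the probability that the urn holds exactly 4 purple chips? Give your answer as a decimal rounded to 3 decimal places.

The likelihood of the observed sequence under each hypothesis: P(data | r = 2) = (2/5)(2/5)(2/5) = 8/125; P(data | r = 3) = (3/5)(3/5)(3/5) = 27/125; P(data | r = 4) = (4/5)(4/5)(4/5) = 64/125.
Multiplying each by its prior: 1/3 · 8/125 = 8/375, 1/3 · 27/125 = 9/125, 1/3 · 64/125 = 64/375; these sum to 33/125.
Therefore the posterior P(r = 4 | data) = (64/375) / (33/125) = 64/99.

0.646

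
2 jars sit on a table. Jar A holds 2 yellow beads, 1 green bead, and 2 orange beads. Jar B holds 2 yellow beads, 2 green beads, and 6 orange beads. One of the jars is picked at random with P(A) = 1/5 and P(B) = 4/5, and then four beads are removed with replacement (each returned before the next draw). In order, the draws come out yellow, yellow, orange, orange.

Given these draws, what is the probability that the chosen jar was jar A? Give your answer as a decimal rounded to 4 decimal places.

0.3077

For each hypothesis, P(data | H) works out to: P(data | jar A) = (2/5)(2/5)(2/5)(2/5) = 0.0256; P(data | jar B) = (2/10)(2/10)(6/10)(6/10) = 0.0144.
The prior-weighted likelihoods are 1/5 · 0.0256 = 0.00512, 4/5 · 0.0144 = 0.01152; with total 0.01664.
Therefore the posterior P(jar A | data) = (0.00512) / (0.01664) = 0.30769.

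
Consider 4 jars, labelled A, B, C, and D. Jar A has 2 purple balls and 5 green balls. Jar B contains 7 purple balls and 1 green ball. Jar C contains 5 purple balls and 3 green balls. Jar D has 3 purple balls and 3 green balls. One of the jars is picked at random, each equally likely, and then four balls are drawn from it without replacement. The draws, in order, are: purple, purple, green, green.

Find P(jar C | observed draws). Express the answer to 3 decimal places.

Compute the likelihood of the observed sequence for each case: P(data | jar A) = (2/7)(1/6)(5/5)(4/4) = 1/21; P(data | jar B) = (7/8)(6/7)(1/6)(0/5) = 0; P(data | jar C) = (5/8)(4/7)(3/6)(2/5) = 1/14; P(data | jar D) = (3/6)(2/5)(3/4)(2/3) = 1/10.
Multiplying each by its prior: 1/4 · 1/21 = 1/84, 1/4 · 0 = 0, 1/4 · 1/14 = 1/56, 1/4 · 1/10 = 1/40; these sum to 23/420.
Hence P(jar C | data) = (1/56) / (23/420) = 15/46.

0.326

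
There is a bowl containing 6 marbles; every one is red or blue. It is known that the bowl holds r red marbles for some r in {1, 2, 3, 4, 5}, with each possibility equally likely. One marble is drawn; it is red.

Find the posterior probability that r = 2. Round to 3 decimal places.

0.133

Compute the likelihood of this draw for each case: P(data | r = 1) = (1/6) = 1/6; P(data | r = 2) = (2/6) = 1/3; P(data | r = 3) = (3/6) = 1/2; P(data | r = 4) = (4/6) = 2/3; P(data | r = 5) = (5/6) = 5/6.
Weighting by the prior gives 1/5 · 1/6 = 1/30, 1/5 · 1/3 = 1/15, 1/5 · 1/2 = 1/10, 1/5 · 2/3 = 2/15, 1/5 · 5/6 = 1/6; these sum to 1/2.
By Bayes' rule, P(r = 2 | data) = (1/15) / (1/2) = 2/15.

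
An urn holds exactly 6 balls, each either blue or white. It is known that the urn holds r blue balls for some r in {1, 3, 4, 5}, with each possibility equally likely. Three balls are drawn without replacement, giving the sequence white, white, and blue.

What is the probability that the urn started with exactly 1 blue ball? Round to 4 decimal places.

0.4348

The likelihood of the observed sequence under each hypothesis: P(data | r = 1) = (5/6)(4/5)(1/4) = 1/6; P(data | r = 3) = (3/6)(2/5)(3/4) = 3/20; P(data | r = 4) = (2/6)(1/5)(4/4) = 1/15; P(data | r = 5) = (1/6)(0/5) = 0.
Weighting by the prior gives 1/4 · 1/6 = 1/24, 1/4 · 3/20 = 3/80, 1/4 · 1/15 = 1/60, 1/4 · 0 = 0; with total 23/240.
So P(r = 1 | data) = (1/24) / (23/240) = 10/23.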